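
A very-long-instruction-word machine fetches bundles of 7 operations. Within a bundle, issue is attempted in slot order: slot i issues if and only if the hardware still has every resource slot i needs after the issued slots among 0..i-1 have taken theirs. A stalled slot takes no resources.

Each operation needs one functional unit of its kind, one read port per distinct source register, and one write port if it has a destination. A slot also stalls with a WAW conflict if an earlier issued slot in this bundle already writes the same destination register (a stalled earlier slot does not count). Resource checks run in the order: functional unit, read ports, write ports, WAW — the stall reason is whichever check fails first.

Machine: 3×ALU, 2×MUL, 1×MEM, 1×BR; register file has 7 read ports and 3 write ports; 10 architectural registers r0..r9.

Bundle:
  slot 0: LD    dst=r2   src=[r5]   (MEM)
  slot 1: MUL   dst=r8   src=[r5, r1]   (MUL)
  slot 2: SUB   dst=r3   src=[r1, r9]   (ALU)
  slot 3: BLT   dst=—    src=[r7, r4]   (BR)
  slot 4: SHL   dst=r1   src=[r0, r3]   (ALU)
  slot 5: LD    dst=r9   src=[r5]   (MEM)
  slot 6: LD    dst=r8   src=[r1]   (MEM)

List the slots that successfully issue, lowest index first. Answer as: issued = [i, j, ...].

slot 0 (MEM): ISSUE — free A3,Mu2,Ld0,B1 rp6 wp2
slot 1 (MUL): ISSUE — free A3,Mu1,Ld0,B1 rp4 wp1
slot 2 (ALU): ISSUE — free A2,Mu1,Ld0,B1 rp2 wp0
slot 3 (BR): ISSUE — free A2,Mu1,Ld0,B0 rp0 wp0
slot 4 (ALU): stall RD_PORT — free A2,Mu1,Ld0,B0 rp0 wp0
slot 5 (MEM): stall FU — free A2,Mu1,Ld0,B0 rp0 wp0
slot 6 (MEM): stall FU — free A2,Mu1,Ld0,B0 rp0 wp0

issued = [0, 1, 2, 3]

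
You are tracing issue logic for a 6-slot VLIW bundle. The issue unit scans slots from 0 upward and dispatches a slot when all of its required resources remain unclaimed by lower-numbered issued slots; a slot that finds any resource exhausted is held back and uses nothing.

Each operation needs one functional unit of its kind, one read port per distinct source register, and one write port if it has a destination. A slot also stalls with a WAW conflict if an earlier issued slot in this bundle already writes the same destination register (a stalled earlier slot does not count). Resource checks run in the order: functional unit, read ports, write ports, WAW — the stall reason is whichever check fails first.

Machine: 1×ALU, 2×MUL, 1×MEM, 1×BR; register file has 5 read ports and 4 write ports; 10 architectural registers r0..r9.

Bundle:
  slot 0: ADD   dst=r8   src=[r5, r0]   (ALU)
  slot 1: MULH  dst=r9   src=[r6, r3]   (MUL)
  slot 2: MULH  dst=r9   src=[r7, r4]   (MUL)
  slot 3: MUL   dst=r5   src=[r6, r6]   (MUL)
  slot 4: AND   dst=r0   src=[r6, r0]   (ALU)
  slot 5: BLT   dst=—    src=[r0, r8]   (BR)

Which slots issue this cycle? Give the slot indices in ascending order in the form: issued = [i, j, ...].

slot 0 (ALU): ISSUE — free A0,Mu2,Ld1,B1 rp3 wp3
slot 1 (MUL): ISSUE — free A0,Mu1,Ld1,B1 rp1 wp2
slot 2 (MUL): stall RD_PORT — free A0,Mu1,Ld1,B1 rp1 wp2
slot 3 (MUL): ISSUE — free A0,Mu0,Ld1,B1 rp0 wp1
slot 4 (ALU): stall FU — free A0,Mu0,Ld1,B1 rp0 wp1
slot 5 (BR): stall RD_PORT — free A0,Mu0,Ld1,B1 rp0 wp1

issued = [0, 1, 3]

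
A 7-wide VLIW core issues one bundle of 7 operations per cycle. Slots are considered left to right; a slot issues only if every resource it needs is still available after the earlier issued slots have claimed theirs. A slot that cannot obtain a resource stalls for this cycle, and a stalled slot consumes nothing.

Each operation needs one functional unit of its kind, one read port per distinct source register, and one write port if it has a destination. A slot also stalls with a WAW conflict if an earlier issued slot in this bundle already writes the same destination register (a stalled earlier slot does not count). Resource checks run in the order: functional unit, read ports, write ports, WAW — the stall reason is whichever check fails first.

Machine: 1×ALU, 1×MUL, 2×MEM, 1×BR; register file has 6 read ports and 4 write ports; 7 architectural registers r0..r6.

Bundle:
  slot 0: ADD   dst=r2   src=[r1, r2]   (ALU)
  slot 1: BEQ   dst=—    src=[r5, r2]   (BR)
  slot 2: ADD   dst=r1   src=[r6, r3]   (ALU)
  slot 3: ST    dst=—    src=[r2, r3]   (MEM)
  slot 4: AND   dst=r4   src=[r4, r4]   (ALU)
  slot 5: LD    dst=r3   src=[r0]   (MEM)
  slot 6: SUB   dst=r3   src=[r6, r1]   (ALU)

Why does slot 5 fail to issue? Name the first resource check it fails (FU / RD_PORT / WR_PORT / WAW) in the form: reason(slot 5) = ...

[0] ALU needs rd=2 wr=1: ok; after: ALU=0 MUL=1 MEM=2 BR=1, R=4, W=3
[1] BR needs rd=2 wr=0: ok; after: ALU=0 MUL=1 MEM=2 BR=0, R=2, W=3
[2] ALU needs rd=2 wr=1: FU; after: ALU=0 MUL=1 MEM=2 BR=0, R=2, W=3
[3] MEM needs rd=2 wr=0: ok; after: ALU=0 MUL=1 MEM=1 BR=0, R=0, W=3
[4] ALU needs rd=1 wr=1: FU; after: ALU=0 MUL=1 MEM=1 BR=0, R=0, W=3
[5] MEM needs rd=1 wr=1: RD_PORT; after: ALU=0 MUL=1 MEM=1 BR=0, R=0, W=3
[6] ALU needs rd=2 wr=1: FU; after: ALU=0 MUL=1 MEM=1 BR=0, R=0, W=3

reason(slot 5) = RD_PORT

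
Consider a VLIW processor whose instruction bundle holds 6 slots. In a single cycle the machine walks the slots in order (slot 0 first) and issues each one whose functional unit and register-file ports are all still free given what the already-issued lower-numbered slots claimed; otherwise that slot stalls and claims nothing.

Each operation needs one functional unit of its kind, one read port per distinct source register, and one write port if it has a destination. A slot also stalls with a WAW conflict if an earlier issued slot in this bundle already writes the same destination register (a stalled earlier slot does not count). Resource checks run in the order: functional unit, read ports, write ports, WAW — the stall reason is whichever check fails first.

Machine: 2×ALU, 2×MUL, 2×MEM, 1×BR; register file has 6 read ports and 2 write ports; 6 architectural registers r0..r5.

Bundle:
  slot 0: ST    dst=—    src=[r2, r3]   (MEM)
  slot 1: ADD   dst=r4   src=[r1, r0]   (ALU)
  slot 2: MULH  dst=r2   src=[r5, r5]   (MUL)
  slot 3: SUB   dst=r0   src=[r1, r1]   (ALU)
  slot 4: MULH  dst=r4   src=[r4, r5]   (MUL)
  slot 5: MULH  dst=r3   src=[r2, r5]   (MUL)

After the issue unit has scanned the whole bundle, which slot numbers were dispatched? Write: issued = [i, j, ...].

issued = [0, 1, 2]

[0] MEM needs rd=2 wr=0: ok; after: ALU=2 MUL=2 MEM=1 BR=1, R=4, W=2
[1] ALU needs rd=2 wr=1: ok; after: ALU=1 MUL=2 MEM=1 BR=1, R=2, W=1
[2] MUL needs rd=1 wr=1: ok; after: ALU=1 MUL=1 MEM=1 BR=1, R=1, W=0
[3] ALU needs rd=1 wr=1: WR_PORT; after: ALU=1 MUL=1 MEM=1 BR=1, R=1, W=0
[4] MUL needs rd=2 wr=1: RD_PORT; after: ALU=1 MUL=1 MEM=1 BR=1, R=1, W=0
[5] MUL needs rd=2 wr=1: RD_PORT; after: ALU=1 MUL=1 MEM=1 BR=1, R=1, W=0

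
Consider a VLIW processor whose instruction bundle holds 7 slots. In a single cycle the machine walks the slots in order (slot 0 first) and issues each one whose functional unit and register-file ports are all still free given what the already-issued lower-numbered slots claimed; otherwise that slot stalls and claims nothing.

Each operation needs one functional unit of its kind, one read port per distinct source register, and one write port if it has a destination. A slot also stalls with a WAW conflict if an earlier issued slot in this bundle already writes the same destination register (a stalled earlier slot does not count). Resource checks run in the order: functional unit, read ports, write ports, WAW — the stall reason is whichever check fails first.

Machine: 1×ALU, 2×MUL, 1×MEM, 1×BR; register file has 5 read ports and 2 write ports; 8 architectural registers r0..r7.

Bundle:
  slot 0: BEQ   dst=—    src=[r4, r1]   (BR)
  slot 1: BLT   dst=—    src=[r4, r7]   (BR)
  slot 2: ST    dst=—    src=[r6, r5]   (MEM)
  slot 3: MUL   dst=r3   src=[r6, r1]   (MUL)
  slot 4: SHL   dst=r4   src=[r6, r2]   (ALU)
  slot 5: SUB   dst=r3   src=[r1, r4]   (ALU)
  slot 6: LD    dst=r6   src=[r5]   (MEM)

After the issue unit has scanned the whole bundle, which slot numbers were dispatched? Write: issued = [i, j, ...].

issued = [0, 2]

  0. BR ⇒ go  {1A/2Mu/1Ld/0B | 3r 2w}
  1. BR ⇒ no(FU)  {1A/2Mu/1Ld/0B | 3r 2w}
  2. MEM ⇒ go  {1A/2Mu/0Ld/0B | 1r 2w}
  3. MUL→r3 ⇒ no(RD_PORT)  {1A/2Mu/0Ld/0B | 1r 2w}
  4. ALU→r4 ⇒ no(RD_PORT)  {1A/2Mu/0Ld/0B | 1r 2w}
  5. ALU→r3 ⇒ no(RD_PORT)  {1A/2Mu/0Ld/0B | 1r 2w}
  6. MEM→r6 ⇒ no(FU)  {1A/2Mu/0Ld/0B | 1r 2w}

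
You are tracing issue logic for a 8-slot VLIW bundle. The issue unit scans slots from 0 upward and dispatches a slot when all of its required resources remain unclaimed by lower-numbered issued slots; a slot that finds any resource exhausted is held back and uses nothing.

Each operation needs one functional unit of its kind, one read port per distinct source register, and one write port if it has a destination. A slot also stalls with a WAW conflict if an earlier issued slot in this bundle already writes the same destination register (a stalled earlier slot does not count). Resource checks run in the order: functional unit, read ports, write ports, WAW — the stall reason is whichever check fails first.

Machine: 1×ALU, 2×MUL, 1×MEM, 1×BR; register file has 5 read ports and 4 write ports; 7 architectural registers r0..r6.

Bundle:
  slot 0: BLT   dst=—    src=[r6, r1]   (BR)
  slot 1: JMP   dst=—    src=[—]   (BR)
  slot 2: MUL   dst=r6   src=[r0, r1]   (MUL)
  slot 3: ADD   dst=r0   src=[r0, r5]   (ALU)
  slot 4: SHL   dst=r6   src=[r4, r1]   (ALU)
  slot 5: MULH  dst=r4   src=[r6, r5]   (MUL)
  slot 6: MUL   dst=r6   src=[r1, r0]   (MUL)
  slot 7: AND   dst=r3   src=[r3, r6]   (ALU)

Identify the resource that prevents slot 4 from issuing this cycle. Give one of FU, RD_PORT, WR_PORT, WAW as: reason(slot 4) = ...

reason(slot 4) = RD_PORT

  0. BR ⇒ go  {1A/2Mu/1Ld/0B | 3r 4w}
  1. BR ⇒ no(FU)  {1A/2Mu/1Ld/0B | 3r 4w}
  2. MUL→r6 ⇒ go  {1A/1Mu/1Ld/0B | 1r 3w}
  3. ALU→r0 ⇒ no(RD_PORT)  {1A/1Mu/1Ld/0B | 1r 3w}
  4. ALU→r6 ⇒ no(RD_PORT)  {1A/1Mu/1Ld/0B | 1r 3w}
  5. MUL→r4 ⇒ no(RD_PORT)  {1A/1Mu/1Ld/0B | 1r 3w}
  6. MUL→r6 ⇒ no(RD_PORT)  {1A/1Mu/1Ld/0B | 1r 3w}
  7. ALU→r3 ⇒ no(RD_PORT)  {1A/1Mu/1Ld/0B | 1r 3w}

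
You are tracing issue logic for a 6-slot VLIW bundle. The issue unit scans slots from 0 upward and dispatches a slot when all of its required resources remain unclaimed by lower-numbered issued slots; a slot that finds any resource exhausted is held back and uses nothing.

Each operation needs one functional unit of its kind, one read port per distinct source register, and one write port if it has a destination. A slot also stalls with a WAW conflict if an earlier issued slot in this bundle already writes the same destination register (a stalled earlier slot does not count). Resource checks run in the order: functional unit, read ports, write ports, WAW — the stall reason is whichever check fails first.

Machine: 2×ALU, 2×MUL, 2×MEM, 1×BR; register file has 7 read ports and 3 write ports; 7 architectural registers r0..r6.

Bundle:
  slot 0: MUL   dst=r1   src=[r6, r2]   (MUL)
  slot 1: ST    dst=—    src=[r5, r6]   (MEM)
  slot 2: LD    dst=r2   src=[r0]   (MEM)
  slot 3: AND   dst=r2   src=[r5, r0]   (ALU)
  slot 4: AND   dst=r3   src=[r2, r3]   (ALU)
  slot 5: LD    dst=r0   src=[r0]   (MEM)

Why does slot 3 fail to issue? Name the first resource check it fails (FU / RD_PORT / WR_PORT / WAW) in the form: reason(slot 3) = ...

#0 MUL src=r6,r2 dispatched  <A:2 Mu:1 Ld:2 B:1 rd:5 wr:2>
#1 MEM src=r5,r6 dispatched  <A:2 Mu:1 Ld:1 B:1 rd:3 wr:2>
#2 MEM src=r0 dispatched  <A:2 Mu:1 Ld:0 B:1 rd:2 wr:1>
#3 ALU src=r5,r0 held:WAW  <A:2 Mu:1 Ld:0 B:1 rd:2 wr:1>
#4 ALU src=r2,r3 dispatched  <A:1 Mu:1 Ld:0 B:1 rd:0 wr:0>
#5 MEM src=r0 held:FU  <A:1 Mu:1 Ld:0 B:1 rd:0 wr:0>

reason(slot 3) = WAW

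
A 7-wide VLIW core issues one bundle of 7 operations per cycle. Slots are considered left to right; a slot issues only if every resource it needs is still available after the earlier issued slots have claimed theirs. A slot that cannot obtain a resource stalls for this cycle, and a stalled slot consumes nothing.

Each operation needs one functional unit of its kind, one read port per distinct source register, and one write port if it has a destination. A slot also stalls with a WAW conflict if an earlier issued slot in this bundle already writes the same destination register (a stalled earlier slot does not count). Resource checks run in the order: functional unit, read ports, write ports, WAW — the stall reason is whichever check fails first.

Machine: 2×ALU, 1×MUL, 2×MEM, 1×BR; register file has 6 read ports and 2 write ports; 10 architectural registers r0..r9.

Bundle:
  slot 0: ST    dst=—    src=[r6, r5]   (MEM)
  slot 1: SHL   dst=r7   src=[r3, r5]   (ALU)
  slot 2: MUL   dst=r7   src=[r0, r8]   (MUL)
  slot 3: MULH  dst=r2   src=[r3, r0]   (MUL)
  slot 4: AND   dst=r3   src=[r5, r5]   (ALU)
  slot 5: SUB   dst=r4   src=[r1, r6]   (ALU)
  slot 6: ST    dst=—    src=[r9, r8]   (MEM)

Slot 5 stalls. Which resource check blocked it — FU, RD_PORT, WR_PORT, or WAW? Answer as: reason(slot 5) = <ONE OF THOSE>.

  0. MEM ⇒ go  {2A/1Mu/1Ld/1B | 4r 2w}
  1. ALU→r7 ⇒ go  {1A/1Mu/1Ld/1B | 2r 1w}
  2. MUL→r7 ⇒ no(WAW)  {1A/1Mu/1Ld/1B | 2r 1w}
  3. MUL→r2 ⇒ go  {1A/0Mu/1Ld/1B | 0r 0w}
  4. ALU→r3 ⇒ no(RD_PORT)  {1A/0Mu/1Ld/1B | 0r 0w}
  5. ALU→r4 ⇒ no(RD_PORT)  {1A/0Mu/1Ld/1B | 0r 0w}
  6. MEM ⇒ no(RD_PORT)  {1A/0Mu/1Ld/1B | 0r 0w}

reason(slot 5) = RD_PORT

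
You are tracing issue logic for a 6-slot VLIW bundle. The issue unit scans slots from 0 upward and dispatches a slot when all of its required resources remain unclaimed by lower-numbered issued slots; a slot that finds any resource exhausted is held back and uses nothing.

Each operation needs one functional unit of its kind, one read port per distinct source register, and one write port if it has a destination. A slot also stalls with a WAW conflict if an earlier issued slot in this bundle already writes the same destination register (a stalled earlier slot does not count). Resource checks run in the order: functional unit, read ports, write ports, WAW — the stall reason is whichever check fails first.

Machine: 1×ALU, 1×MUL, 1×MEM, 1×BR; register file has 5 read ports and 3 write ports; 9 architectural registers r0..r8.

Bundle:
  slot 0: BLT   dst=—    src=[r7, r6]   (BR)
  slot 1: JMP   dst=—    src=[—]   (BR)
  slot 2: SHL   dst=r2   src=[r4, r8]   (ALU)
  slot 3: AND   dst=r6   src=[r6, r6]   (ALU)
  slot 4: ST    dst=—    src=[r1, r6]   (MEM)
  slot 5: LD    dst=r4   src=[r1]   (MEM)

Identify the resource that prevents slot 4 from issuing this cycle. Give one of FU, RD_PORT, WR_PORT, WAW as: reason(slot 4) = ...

reason(slot 4) = RD_PORT

slot 0 (BR): ISSUE — free A1,Mu1,Ld1,B0 rp3 wp3
slot 1 (BR): stall FU — free A1,Mu1,Ld1,B0 rp3 wp3
slot 2 (ALU): ISSUE — free A0,Mu1,Ld1,B0 rp1 wp2
slot 3 (ALU): stall FU — free A0,Mu1,Ld1,B0 rp1 wp2
slot 4 (MEM): stall RD_PORT — free A0,Mu1,Ld1,B0 rp1 wp2
slot 5 (MEM): ISSUE — free A0,Mu1,Ld0,B0 rp0 wp1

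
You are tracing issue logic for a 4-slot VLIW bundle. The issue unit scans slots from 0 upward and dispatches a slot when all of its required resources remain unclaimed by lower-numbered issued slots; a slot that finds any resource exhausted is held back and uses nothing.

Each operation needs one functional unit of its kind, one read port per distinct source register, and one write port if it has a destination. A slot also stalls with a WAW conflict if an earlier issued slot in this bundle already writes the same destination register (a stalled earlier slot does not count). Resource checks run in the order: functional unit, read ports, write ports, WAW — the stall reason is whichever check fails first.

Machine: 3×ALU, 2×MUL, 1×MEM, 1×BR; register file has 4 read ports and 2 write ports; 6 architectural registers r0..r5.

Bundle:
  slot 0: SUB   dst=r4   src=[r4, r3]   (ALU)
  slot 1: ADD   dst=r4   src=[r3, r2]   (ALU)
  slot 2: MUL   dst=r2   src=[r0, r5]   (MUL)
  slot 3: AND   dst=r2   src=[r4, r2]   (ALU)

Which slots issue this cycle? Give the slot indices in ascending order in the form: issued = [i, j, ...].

issued = [0, 2]

(0) want 1×ALU +2rd +1wr — yes → AL2|MU2|ME1|BR1|rd2|wr1
(1) want 1×ALU +2rd +1wr — WAW → AL2|MU2|ME1|BR1|rd2|wr1
(2) want 1×MUL +2rd +1wr — yes → AL2|MU1|ME1|BR1|rd0|wr0
(3) want 1×ALU +2rd +1wr — RD_PORT → AL2|MU1|ME1|BR1|rd0|wr0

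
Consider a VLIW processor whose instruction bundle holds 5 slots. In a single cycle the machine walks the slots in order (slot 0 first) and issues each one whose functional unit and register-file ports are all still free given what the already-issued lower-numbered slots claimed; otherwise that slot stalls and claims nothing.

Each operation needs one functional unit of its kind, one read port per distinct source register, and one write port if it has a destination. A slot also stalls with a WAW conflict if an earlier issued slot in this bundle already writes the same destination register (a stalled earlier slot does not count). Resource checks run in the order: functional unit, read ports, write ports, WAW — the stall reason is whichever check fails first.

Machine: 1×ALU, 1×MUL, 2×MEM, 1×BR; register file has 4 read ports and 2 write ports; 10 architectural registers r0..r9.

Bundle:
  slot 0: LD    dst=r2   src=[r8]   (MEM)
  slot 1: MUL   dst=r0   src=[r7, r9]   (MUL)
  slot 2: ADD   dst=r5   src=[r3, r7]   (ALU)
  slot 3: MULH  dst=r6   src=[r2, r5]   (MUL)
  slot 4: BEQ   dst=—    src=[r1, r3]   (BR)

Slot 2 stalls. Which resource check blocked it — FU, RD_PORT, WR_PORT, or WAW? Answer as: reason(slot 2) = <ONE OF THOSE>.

reason(slot 2) = RD_PORT

(0) want 1×MEM +1rd +1wr — yes → AL1|MU1|ME1|BR1|rd3|wr1
(1) want 1×MUL +2rd +1wr — yes → AL1|MU0|ME1|BR1|rd1|wr0
(2) want 1×ALU +2rd +1wr — RD_PORT → AL1|MU0|ME1|BR1|rd1|wr0
(3) want 1×MUL +2rd +1wr — FU → AL1|MU0|ME1|BR1|rd1|wr0
(4) want 1×BR +2rd +0wr — RD_PORT → AL1|MU0|ME1|BR1|rd1|wr0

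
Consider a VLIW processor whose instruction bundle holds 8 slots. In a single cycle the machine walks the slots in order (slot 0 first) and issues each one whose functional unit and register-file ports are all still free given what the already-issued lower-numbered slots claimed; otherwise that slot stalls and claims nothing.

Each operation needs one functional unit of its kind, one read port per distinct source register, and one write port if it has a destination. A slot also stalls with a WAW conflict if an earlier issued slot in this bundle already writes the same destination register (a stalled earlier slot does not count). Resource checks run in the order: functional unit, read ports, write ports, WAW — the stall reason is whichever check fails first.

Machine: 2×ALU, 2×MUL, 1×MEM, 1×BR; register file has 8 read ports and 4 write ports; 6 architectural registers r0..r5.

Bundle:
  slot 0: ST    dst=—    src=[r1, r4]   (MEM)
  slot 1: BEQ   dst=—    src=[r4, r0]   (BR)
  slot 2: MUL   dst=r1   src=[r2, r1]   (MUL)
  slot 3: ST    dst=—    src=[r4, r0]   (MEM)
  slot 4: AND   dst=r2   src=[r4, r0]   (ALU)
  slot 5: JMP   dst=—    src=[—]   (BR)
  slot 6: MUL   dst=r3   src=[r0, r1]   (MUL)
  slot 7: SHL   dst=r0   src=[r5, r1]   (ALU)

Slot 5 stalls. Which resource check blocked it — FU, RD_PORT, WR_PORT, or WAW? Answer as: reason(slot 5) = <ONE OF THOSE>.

slot 0 (MEM): ISSUE — free A2,Mu2,Ld0,B1 rp6 wp4
slot 1 (BR): ISSUE — free A2,Mu2,Ld0,B0 rp4 wp4
slot 2 (MUL): ISSUE — free A2,Mu1,Ld0,B0 rp2 wp3
slot 3 (MEM): stall FU — free A2,Mu1,Ld0,B0 rp2 wp3
slot 4 (ALU): ISSUE — free A1,Mu1,Ld0,B0 rp0 wp2
slot 5 (BR): stall FU — free A1,Mu1,Ld0,B0 rp0 wp2
slot 6 (MUL): stall RD_PORT — free A1,Mu1,Ld0,B0 rp0 wp2
slot 7 (ALU): stall RD_PORT — free A1,Mu1,Ld0,B0 rp0 wp2

reason(slot 5) = FU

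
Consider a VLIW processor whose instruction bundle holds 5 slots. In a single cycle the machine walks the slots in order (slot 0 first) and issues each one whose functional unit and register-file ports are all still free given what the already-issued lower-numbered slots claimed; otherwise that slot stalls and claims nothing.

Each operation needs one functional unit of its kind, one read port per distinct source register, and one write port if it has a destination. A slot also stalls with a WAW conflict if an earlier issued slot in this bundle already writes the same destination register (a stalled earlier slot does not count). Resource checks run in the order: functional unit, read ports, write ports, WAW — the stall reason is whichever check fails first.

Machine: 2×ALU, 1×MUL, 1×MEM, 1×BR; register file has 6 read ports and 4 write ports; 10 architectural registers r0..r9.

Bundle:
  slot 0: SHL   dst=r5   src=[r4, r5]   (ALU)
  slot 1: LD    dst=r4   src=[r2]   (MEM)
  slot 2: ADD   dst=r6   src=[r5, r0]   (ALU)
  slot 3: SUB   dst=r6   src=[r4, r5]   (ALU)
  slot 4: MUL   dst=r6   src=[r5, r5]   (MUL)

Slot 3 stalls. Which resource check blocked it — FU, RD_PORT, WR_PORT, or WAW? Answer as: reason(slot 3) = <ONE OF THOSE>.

reason(slot 3) = FU

[0] ALU needs rd=2 wr=1: ok; after: ALU=1 MUL=1 MEM=1 BR=1, R=4, W=3
[1] MEM needs rd=1 wr=1: ok; after: ALU=1 MUL=1 MEM=0 BR=1, R=3, W=2
[2] ALU needs rd=2 wr=1: ok; after: ALU=0 MUL=1 MEM=0 BR=1, R=1, W=1
[3] ALU needs rd=2 wr=1: FU; after: ALU=0 MUL=1 MEM=0 BR=1, R=1, W=1
[4] MUL needs rd=1 wr=1: WAW; after: ALU=0 MUL=1 MEM=0 BR=1, R=1, W=1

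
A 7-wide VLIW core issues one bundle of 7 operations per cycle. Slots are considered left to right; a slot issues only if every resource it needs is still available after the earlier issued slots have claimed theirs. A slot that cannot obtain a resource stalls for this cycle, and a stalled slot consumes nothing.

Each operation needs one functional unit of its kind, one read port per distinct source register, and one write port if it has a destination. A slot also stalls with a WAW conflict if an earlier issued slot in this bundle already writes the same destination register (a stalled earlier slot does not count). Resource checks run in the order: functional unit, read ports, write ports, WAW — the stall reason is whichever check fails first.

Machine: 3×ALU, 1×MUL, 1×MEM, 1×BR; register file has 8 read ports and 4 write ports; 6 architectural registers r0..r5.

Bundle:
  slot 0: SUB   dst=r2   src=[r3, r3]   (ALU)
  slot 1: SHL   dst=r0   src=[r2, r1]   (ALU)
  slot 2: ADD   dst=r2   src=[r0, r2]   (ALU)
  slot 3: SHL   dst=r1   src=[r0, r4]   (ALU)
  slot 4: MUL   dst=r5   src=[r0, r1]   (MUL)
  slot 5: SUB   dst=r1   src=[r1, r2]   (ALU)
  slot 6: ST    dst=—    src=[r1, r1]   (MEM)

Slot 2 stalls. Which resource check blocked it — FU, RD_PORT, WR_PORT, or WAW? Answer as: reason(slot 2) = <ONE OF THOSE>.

[0] ALU needs rd=1 wr=1: ok; after: ALU=2 MUL=1 MEM=1 BR=1, R=7, W=3
[1] ALU needs rd=2 wr=1: ok; after: ALU=1 MUL=1 MEM=1 BR=1, R=5, W=2
[2] ALU needs rd=2 wr=1: WAW; after: ALU=1 MUL=1 MEM=1 BR=1, R=5, W=2
[3] ALU needs rd=2 wr=1: ok; after: ALU=0 MUL=1 MEM=1 BR=1, R=3, W=1
[4] MUL needs rd=2 wr=1: ok; after: ALU=0 MUL=0 MEM=1 BR=1, R=1, W=0
[5] ALU needs rd=2 wr=1: FU; after: ALU=0 MUL=0 MEM=1 BR=1, R=1, W=0
[6] MEM needs rd=1 wr=0: ok; after: ALU=0 MUL=0 MEM=0 BR=1, R=0, W=0

reason(slot 2) = WAW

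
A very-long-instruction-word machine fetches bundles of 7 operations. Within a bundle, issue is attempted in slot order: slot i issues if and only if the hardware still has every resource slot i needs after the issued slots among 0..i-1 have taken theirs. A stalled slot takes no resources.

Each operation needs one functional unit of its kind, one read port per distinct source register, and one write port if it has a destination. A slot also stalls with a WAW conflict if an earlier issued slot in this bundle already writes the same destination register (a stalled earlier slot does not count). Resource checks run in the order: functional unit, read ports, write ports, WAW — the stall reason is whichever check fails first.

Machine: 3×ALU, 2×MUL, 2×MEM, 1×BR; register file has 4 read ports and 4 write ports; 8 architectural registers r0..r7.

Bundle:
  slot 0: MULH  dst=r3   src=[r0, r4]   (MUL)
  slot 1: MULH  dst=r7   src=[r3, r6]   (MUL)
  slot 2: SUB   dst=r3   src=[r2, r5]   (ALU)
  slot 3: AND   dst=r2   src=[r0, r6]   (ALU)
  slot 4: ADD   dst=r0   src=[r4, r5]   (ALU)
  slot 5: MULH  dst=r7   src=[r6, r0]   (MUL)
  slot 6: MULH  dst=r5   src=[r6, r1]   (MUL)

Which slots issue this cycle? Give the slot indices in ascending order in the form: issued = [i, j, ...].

issued = [0, 1]

(0) want 1×MUL +2rd +1wr — yes → AL3|MU1|ME2|BR1|rd2|wr3
(1) want 1×MUL +2rd +1wr — yes → AL3|MU0|ME2|BR1|rd0|wr2
(2) want 1×ALU +2rd +1wr — RD_PORT → AL3|MU0|ME2|BR1|rd0|wr2
(3) want 1×ALU +2rd +1wr — RD_PORT → AL3|MU0|ME2|BR1|rd0|wr2
(4) want 1×ALU +2rd +1wr — RD_PORT → AL3|MU0|ME2|BR1|rd0|wr2
(5) want 1×MUL +2rd +1wr — FU → AL3|MU0|ME2|BR1|rd0|wr2
(6) want 1×MUL +2rd +1wr — FU → AL3|MU0|ME2|BR1|rd0|wr2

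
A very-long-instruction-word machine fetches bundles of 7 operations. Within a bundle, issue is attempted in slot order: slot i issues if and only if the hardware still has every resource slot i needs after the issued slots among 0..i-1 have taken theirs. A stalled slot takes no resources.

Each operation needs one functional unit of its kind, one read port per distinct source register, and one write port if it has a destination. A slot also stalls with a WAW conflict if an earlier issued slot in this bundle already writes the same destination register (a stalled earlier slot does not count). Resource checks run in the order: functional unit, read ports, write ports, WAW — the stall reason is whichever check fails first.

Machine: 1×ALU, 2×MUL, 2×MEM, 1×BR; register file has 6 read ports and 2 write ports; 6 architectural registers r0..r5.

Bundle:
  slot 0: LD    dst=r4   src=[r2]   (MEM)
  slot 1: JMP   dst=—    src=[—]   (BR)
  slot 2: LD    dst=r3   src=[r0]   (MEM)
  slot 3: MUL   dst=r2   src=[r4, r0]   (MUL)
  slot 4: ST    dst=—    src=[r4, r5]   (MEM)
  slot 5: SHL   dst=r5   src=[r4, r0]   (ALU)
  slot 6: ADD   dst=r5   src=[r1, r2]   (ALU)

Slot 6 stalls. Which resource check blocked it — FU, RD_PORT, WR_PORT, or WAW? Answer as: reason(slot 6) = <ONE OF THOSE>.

reason(slot 6) = WR_PORT

#0 MEM src=r2 dispatched  <A:1 Mu:2 Ld:1 B:1 rd:5 wr:1>
#1 BR src=- dispatched  <A:1 Mu:2 Ld:1 B:0 rd:5 wr:1>
#2 MEM src=r0 dispatched  <A:1 Mu:2 Ld:0 B:0 rd:4 wr:0>
#3 MUL src=r4,r0 held:WR_PORT  <A:1 Mu:2 Ld:0 B:0 rd:4 wr:0>
#4 MEM src=r4,r5 held:FU  <A:1 Mu:2 Ld:0 B:0 rd:4 wr:0>
#5 ALU src=r4,r0 held:WR_PORT  <A:1 Mu:2 Ld:0 B:0 rd:4 wr:0>
#6 ALU src=r1,r2 held:WR_PORT  <A:1 Mu:2 Ld:0 B:0 rd:4 wr:0>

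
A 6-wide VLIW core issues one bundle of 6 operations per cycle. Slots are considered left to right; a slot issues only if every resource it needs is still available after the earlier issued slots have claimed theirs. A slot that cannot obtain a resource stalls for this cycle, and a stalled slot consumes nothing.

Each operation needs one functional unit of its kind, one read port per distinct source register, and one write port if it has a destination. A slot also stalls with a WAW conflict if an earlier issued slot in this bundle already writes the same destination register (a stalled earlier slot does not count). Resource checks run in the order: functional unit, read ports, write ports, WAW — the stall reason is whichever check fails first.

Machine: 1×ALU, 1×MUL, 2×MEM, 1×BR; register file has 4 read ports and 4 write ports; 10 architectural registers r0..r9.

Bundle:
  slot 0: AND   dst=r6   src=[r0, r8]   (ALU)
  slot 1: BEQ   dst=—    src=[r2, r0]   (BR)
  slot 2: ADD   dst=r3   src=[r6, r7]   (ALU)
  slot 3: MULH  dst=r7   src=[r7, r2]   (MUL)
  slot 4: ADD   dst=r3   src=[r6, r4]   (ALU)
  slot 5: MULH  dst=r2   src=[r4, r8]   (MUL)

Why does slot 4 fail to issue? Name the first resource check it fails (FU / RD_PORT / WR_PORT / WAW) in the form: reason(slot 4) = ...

reason(slot 4) = FU

#0 ALU src=r0,r8 dispatched  <A:0 Mu:1 Ld:2 B:1 rd:2 wr:3>
#1 BR src=r2,r0 dispatched  <A:0 Mu:1 Ld:2 B:0 rd:0 wr:3>
#2 ALU src=r6,r7 held:FU  <A:0 Mu:1 Ld:2 B:0 rd:0 wr:3>
#3 MUL src=r7,r2 held:RD_PORT  <A:0 Mu:1 Ld:2 B:0 rd:0 wr:3>
#4 ALU src=r6,r4 held:FU  <A:0 Mu:1 Ld:2 B:0 rd:0 wr:3>
#5 MUL src=r4,r8 held:RD_PORT  <A:0 Mu:1 Ld:2 B:0 rd:0 wr:3>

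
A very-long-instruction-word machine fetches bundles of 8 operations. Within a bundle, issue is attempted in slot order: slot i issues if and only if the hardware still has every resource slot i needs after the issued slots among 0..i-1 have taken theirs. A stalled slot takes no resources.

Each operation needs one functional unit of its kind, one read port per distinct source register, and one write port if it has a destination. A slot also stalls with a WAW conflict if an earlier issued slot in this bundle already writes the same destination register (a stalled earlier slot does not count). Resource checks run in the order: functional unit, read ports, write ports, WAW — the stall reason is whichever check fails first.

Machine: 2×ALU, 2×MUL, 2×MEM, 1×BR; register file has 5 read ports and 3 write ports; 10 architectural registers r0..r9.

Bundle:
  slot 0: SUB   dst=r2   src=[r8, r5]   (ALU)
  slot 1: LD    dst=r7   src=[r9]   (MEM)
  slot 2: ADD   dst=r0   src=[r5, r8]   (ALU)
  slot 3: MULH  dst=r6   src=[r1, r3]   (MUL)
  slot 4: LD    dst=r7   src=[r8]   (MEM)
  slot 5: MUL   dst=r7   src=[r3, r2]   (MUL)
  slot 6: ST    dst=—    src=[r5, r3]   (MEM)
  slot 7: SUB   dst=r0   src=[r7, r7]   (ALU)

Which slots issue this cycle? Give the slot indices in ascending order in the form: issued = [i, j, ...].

issued = [0, 1, 2]

(0) want 1×ALU +2rd +1wr — yes → AL1|MU2|ME2|BR1|rd3|wr2
(1) want 1×MEM +1rd +1wr — yes → AL1|MU2|ME1|BR1|rd2|wr1
(2) want 1×ALU +2rd +1wr — yes → AL0|MU2|ME1|BR1|rd0|wr0
(3) want 1×MUL +2rd +1wr — RD_PORT → AL0|MU2|ME1|BR1|rd0|wr0
(4) want 1×MEM +1rd +1wr — RD_PORT → AL0|MU2|ME1|BR1|rd0|wr0
(5) want 1×MUL +2rd +1wr — RD_PORT → AL0|MU2|ME1|BR1|rd0|wr0
(6) want 1×MEM +2rd +0wr — RD_PORT → AL0|MU2|ME1|BR1|rd0|wr0
(7) want 1×ALU +1rd +1wr — FU → AL0|MU2|ME1|BR1|rd0|wr0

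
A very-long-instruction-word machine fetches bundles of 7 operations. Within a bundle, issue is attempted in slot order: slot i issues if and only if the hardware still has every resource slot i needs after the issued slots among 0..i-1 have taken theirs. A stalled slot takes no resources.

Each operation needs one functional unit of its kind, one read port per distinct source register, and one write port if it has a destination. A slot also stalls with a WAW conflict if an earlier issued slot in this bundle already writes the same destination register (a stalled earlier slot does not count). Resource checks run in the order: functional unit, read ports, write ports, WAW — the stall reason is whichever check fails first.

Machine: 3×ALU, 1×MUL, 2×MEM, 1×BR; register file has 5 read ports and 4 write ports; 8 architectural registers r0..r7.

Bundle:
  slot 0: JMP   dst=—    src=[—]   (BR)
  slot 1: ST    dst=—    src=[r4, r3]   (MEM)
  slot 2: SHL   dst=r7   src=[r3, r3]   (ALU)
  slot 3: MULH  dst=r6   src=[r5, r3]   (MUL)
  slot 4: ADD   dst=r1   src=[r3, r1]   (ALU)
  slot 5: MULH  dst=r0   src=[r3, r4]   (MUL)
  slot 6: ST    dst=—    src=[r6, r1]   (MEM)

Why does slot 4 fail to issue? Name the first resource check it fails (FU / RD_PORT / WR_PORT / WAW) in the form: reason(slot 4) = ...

reason(slot 4) = RD_PORT

(0) want 1×BR +0rd +0wr — yes → AL3|MU1|ME2|BR0|rd5|wr4
(1) want 1×MEM +2rd +0wr — yes → AL3|MU1|ME1|BR0|rd3|wr4
(2) want 1×ALU +1rd +1wr — yes → AL2|MU1|ME1|BR0|rd2|wr3
(3) want 1×MUL +2rd +1wr — yes → AL2|MU0|ME1|BR0|rd0|wr2
(4) want 1×ALU +2rd +1wr — RD_PORT → AL2|MU0|ME1|BR0|rd0|wr2
(5) want 1×MUL +2rd +1wr — FU → AL2|MU0|ME1|BR0|rd0|wr2
(6) want 1×MEM +2rd +0wr — RD_PORT → AL2|MU0|ME1|BR0|rd0|wr2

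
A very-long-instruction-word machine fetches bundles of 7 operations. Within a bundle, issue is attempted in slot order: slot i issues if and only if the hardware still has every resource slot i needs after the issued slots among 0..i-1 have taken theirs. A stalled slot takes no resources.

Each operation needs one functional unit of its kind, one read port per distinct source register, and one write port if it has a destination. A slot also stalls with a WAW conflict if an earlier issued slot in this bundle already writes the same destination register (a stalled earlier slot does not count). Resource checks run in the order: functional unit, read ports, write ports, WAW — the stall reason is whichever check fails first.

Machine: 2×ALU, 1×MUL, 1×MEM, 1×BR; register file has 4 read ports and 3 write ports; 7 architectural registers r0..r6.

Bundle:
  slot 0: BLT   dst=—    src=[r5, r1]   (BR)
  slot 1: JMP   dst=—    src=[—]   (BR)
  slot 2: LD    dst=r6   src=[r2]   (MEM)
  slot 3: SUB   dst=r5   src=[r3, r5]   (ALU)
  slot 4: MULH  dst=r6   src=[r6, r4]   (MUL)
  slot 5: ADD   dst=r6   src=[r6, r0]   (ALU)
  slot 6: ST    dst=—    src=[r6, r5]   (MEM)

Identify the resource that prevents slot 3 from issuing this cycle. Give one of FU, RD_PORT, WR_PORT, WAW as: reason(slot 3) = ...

(0) want 1×BR +2rd +0wr — yes → AL2|MU1|ME1|BR0|rd2|wr3
(1) want 1×BR +0rd +0wr — FU → AL2|MU1|ME1|BR0|rd2|wr3
(2) want 1×MEM +1rd +1wr — yes → AL2|MU1|ME0|BR0|rd1|wr2
(3) want 1×ALU +2rd +1wr — RD_PORT → AL2|MU1|ME0|BR0|rd1|wr2
(4) want 1×MUL +2rd +1wr — RD_PORT → AL2|MU1|ME0|BR0|rd1|wr2
(5) want 1×ALU +2rd +1wr — RD_PORT → AL2|MU1|ME0|BR0|rd1|wr2
(6) want 1×MEM +2rd +0wr — FU → AL2|MU1|ME0|BR0|rd1|wr2

reason(slot 3) = RD_PORT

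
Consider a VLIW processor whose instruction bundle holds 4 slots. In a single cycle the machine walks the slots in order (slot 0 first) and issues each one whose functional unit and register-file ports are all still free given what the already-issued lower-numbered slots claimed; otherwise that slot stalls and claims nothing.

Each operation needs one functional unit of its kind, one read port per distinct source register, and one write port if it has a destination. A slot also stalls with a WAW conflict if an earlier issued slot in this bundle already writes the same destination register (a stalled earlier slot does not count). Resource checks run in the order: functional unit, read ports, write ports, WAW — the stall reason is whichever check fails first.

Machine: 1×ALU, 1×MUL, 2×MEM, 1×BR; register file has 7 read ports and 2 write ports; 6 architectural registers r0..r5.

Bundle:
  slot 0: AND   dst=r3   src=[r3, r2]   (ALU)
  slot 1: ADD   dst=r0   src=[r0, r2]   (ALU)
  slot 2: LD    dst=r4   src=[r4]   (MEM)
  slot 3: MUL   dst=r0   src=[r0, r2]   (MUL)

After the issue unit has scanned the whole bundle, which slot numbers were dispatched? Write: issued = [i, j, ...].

slot 0 (ALU): ISSUE — free A0,Mu1,Ld2,B1 rp5 wp1
slot 1 (ALU): stall FU — free A0,Mu1,Ld2,B1 rp5 wp1
slot 2 (MEM): ISSUE — free A0,Mu1,Ld1,B1 rp4 wp0
slot 3 (MUL): stall WR_PORT — free A0,Mu1,Ld1,B1 rp4 wp0

issued = [0, 2]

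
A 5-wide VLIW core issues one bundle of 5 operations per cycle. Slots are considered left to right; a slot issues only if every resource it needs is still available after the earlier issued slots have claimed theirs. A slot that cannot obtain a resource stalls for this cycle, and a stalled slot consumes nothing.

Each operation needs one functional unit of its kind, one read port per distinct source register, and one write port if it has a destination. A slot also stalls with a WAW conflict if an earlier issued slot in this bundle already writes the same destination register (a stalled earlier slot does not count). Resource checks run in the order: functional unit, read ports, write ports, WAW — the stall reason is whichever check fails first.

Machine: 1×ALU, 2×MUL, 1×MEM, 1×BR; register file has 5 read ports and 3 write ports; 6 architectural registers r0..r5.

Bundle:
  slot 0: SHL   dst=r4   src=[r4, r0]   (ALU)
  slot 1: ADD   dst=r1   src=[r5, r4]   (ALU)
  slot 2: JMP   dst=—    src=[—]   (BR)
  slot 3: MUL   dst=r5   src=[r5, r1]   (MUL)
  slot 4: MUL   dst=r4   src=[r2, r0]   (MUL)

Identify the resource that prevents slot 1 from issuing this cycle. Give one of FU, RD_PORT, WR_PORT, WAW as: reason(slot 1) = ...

reason(slot 1) = FU

#0 ALU src=r4,r0 dispatched  <A:0 Mu:2 Ld:1 B:1 rd:3 wr:2>
#1 ALU src=r5,r4 held:FU  <A:0 Mu:2 Ld:1 B:1 rd:3 wr:2>
#2 BR src=- dispatched  <A:0 Mu:2 Ld:1 B:0 rd:3 wr:2>
#3 MUL src=r5,r1 dispatched  <A:0 Mu:1 Ld:1 B:0 rd:1 wr:1>
#4 MUL src=r2,r0 held:RD_PORT  <A:0 Mu:1 Ld:1 B:0 rd:1 wr:1>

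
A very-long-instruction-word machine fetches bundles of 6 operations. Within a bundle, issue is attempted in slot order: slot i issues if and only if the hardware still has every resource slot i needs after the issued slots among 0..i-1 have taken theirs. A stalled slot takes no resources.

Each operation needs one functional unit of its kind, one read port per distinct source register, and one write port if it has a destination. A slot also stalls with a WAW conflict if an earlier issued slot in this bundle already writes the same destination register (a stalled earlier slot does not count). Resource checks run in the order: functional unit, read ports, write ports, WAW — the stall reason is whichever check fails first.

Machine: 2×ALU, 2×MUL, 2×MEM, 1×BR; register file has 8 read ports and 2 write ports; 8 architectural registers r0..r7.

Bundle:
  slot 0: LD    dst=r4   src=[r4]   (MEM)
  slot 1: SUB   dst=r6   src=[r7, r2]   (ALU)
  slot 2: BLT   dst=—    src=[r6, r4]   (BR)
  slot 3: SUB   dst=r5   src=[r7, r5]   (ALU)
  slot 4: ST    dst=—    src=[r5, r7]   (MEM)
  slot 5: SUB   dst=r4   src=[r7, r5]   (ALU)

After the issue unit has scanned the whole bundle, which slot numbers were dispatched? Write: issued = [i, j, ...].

#0 MEM src=r4 dispatched  <A:2 Mu:2 Ld:1 B:1 rd:7 wr:1>
#1 ALU src=r7,r2 dispatched  <A:1 Mu:2 Ld:1 B:1 rd:5 wr:0>
#2 BR src=r6,r4 dispatched  <A:1 Mu:2 Ld:1 B:0 rd:3 wr:0>
#3 ALU src=r7,r5 held:WR_PORT  <A:1 Mu:2 Ld:1 B:0 rd:3 wr:0>
#4 MEM src=r5,r7 dispatched  <A:1 Mu:2 Ld:0 B:0 rd:1 wr:0>
#5 ALU src=r7,r5 held:RD_PORT  <A:1 Mu:2 Ld:0 B:0 rd:1 wr:0>

issued = [0, 1, 2, 4]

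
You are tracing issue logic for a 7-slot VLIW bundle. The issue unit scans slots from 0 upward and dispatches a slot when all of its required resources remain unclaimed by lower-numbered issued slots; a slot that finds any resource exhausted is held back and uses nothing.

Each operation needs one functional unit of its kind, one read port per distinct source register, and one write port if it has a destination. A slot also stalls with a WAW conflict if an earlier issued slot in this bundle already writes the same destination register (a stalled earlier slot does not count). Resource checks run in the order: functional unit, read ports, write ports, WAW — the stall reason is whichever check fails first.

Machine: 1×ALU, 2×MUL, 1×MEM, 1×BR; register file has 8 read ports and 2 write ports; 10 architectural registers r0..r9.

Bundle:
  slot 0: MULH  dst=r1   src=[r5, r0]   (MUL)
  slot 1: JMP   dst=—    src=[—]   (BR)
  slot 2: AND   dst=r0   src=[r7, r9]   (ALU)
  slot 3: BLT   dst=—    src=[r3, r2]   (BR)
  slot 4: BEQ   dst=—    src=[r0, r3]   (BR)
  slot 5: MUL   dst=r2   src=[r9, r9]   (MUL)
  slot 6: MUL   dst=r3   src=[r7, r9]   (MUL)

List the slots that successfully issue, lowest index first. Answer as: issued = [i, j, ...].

issued = [0, 1, 2]

[0] MUL needs rd=2 wr=1: ok; after: ALU=1 MUL=1 MEM=1 BR=1, R=6, W=1
[1] BR needs rd=0 wr=0: ok; after: ALU=1 MUL=1 MEM=1 BR=0, R=6, W=1
[2] ALU needs rd=2 wr=1: ok; after: ALU=0 MUL=1 MEM=1 BR=0, R=4, W=0
[3] BR needs rd=2 wr=0: FU; after: ALU=0 MUL=1 MEM=1 BR=0, R=4, W=0
[4] BR needs rd=2 wr=0: FU; after: ALU=0 MUL=1 MEM=1 BR=0, R=4, W=0
[5] MUL needs rd=1 wr=1: WR_PORT; after: ALU=0 MUL=1 MEM=1 BR=0, R=4, W=0
[6] MUL needs rd=2 wr=1: WR_PORT; after: ALU=0 MUL=1 MEM=1 BR=0, R=4, W=0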